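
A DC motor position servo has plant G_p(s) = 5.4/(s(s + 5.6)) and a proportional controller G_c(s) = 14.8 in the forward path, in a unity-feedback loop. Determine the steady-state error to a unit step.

0

The open loop G_c(s)G_p(s) has a pole at the origin (type 1), so the static position error constant is infinite and e_ss = 1/(1+∞) = 0.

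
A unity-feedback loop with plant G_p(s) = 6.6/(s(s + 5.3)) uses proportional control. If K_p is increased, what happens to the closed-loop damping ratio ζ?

decrease

ζ = 5.3/(2√(6.6K_p)); increasing K_p raises the denominator, so ζ falls.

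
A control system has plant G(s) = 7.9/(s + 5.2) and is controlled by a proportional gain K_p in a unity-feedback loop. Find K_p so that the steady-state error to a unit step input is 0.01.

Steady-state error for a unit step on this type-0 loop is 1/(1 + K_p·G(0)).
G(0) = 1.519. Require 1/(1 + K_p·1.519) = 0.01, so 1 + 1.519·K_p = 100.
K_p = (100 − 1)/1.519 = 65.2.

K_p = 65.2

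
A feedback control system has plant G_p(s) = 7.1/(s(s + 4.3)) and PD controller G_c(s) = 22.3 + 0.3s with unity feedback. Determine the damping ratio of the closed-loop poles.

ζ = 0.256

Forward path: (22.3 + 0.3s)·7.1/(s(s+4.3)). The closed-loop characteristic equation is s² + (4.3 + 7.1·0.3)s + 7.1·22.3 = 0.
That is s² + 6.43s + 158.3 = 0, so ω_n = 12.58 rad/s and ζ = 6.43/(2·12.58) = 0.2555.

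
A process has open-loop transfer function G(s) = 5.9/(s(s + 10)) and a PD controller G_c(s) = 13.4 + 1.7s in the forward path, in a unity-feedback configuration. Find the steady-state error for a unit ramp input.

The loop has one pole at the origin (type 1). Velocity error constant K_v = lim_{s→0} s·G_c(s)G(s) = 13.4·5.9/10 = 7.906.
Steady-state error to a unit ramp: e_ss = 1/K_v = 0.126.

0.126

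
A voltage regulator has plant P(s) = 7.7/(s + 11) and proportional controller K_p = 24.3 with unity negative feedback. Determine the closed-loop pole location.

Closed-loop transfer function: T(s) = K_p·P(s)/(1 + K_p·P(s)) = 187.1/(s + 11 + 187.1) = 187.1/(s + 198.1).
The closed-loop pole is at s = −198.1.

s = -198.1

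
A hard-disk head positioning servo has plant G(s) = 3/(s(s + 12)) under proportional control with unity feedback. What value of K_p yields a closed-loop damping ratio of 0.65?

Closed-loop characteristic equation: s² + 12s + K_p·3 = 0.
So ω_n = √(3K_p) and 2ζω_n = 12, giving ζ = 12/(2√(3K_p)).
Setting ζ = 0.65: √(3K_p) = 12/(2·0.65) = 9.231, so K_p = 85.21/3 = 28.4.

K_p = 28.4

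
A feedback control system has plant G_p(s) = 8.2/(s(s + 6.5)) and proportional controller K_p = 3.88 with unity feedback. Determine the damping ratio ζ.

ζ = 0.576

With unity feedback the closed-loop characteristic equation is s² + 6.5s + 3.88·8.2 = s² + 6.5s + 31.82 = 0.
Matching s² + 2ζω_n s + ω_n²: ω_n = √31.82 = 5.641 rad/s and 2ζω_n = 6.5, so ζ = 6.5/(2·5.641) = 0.576.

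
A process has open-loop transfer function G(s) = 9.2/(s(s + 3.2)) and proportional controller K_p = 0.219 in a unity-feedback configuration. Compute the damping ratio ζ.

ζ = 1.13

The closed-loop denominator is s(s+3.2) + 0.219·9.2 = s² + 3.2s + 2.015.
Matching s² + 2ζω_n s + ω_n²: ω_n = √2.015 = 1.419 rad/s and 2ζω_n = 3.2, so ζ = 3.2/(2·1.419) = 1.13.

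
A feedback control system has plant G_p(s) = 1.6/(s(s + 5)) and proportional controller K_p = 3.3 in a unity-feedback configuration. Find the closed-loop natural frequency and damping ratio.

ω_n = 2.3 rad/s, ζ = 1.09

1 + K_p·G_p(s) = 0 gives s² + 5s + 5.28 = 0.
So ω_n² = 5.28 ⇒ ω_n = 2.298 rad/s, and ζ = 5/(2ω_n) = 1.09.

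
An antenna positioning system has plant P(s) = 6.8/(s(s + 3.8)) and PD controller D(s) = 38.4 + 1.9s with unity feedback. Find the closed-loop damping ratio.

Forward path: (38.4 + 1.9s)·6.8/(s(s+3.8)). The closed-loop characteristic equation is s² + (3.8 + 6.8·1.9)s + 6.8·38.4 = 0.
That is s² + 16.72s + 261.1 = 0, so ω_n = 16.16 rad/s and ζ = 16.72/(2·16.16) = 0.5174.

ζ = 0.517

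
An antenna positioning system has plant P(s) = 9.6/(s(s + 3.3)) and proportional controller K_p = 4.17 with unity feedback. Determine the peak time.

From 1 + K_pP(s) = 0: s² + 3.3s + 40.03 = 0 ⇒ ω_n = 6.327, ζ = 0.2608.
Damped frequency ω_d = ω_n√(1−ζ²) = 6.108 rad/s, so peak time T_p = π/ω_d = 0.514 s.

T_p = 0.514 s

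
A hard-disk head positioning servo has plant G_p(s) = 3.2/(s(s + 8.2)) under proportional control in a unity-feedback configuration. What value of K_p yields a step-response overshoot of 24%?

From %OS = 100·exp(−πζ/√(1−ζ²)) = 24%, ζ = −ln(0.24)/√(π²+ln²(0.24)) = 0.4136.
Characteristic equation s² + 8.2s + 3.2K_p = 0 gives ζ = 8.2/(2√(3.2K_p)).
Setting ζ = 0.4136: √(3.2K_p) = 8.2/(2·0.4136) = 9.913, so K_p = 98.27/3.2 = 30.7.

K_p = 30.7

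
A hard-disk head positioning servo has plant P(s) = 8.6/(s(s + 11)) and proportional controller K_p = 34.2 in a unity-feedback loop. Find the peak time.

Closed-loop characteristic equation: s² + 11s + 294.1 = 0, so ω_n = 17.15 rad/s and ζ = 11/(2·17.15) = 0.3207.
Damped frequency ω_d = ω_n√(1−ζ²) = 16.24 rad/s, so peak time T_p = π/ω_d = 0.193 s.

T_p = 0.193 s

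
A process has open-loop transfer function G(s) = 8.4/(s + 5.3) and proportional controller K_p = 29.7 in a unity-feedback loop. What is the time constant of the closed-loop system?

τ = 0.00392 s

Closed-loop transfer function: T(s) = K_p·G(s)/(1 + K_p·G(s)) = 249.5/(s + 5.3 + 249.5) = 249.5/(s + 254.8).
Time constant τ = 1/254.8 = 0.00392 s.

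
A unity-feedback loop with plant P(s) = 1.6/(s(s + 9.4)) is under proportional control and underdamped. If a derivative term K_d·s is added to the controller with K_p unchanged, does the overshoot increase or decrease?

With PD the characteristic equation becomes s² + (a + K·K_d)s + K·K_p = 0; the damping term grows, ζ rises, overshoot falls.

decrease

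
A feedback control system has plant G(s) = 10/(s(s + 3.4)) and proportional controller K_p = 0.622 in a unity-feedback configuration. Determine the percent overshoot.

5.36%

Closed-loop characteristic equation: s² + 3.4s + 6.22 = 0, so ω_n = 2.494 rad/s and ζ = 3.4/(2·2.494) = 0.6816.
%OS = 100·exp(−πζ/√(1−ζ²)) = 100·exp(−π·0.6816/√0.5354) = 5.36%.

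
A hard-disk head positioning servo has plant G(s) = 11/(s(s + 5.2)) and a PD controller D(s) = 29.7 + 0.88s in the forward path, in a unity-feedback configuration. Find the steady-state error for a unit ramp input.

The loop has one pole at the origin (type 1). Velocity error constant K_v = lim_{s→0} s·D(s)G(s) = 29.7·11/5.2 = 62.83.
Steady-state error to a unit ramp: e_ss = 1/K_v = 0.0159.

0.0159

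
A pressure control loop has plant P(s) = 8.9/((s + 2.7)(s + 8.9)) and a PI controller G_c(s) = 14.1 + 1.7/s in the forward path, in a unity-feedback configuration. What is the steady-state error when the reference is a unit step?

The open loop G_c(s)P(s) has a pole at the origin (type 1), so the static position error constant is infinite and e_ss = 1/(1+∞) = 0.

0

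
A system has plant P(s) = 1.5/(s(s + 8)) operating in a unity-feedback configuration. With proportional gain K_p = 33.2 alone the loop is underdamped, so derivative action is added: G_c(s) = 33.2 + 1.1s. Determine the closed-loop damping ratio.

Forward path: (33.2 + 1.1s)·1.5/(s(s+8)). The closed-loop characteristic equation is s² + (8 + 1.5·1.1)s + 1.5·33.2 = 0.
That is s² + 9.65s + 49.8 = 0, so ω_n = 7.057 rad/s and ζ = 9.65/(2·7.057) = 0.6837.

ζ = 0.684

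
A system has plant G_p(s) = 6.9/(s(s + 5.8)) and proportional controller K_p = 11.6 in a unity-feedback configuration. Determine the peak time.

Closed-loop characteristic equation: s² + 5.8s + 80.04 = 0, so ω_n = 8.947 rad/s and ζ = 5.8/(2·8.947) = 0.3241.
Damped frequency ω_d = ω_n√(1−ζ²) = 8.463 rad/s, so peak time T_p = π/ω_d = 0.371 s.

T_p = 0.371 s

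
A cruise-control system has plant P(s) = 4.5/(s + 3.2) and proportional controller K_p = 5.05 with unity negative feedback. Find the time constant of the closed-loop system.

τ = 0.0386 s

Closed-loop transfer function: T(s) = K_p·P(s)/(1 + K_p·P(s)) = 22.72/(s + 3.2 + 22.72) = 22.72/(s + 25.92).
Time constant τ = 1/25.92 = 0.0386 s.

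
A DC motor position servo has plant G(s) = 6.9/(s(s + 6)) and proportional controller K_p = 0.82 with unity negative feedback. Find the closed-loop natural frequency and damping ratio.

1 + K_p·G(s) = 0 gives s² + 6s + 5.658 = 0.
Matching s² + 2ζω_n s + ω_n²: ω_n = √5.658 = 2.379 rad/s and 2ζω_n = 6, so ζ = 6/(2·2.379) = 1.26.

ω_n = 2.38 rad/s, ζ = 1.26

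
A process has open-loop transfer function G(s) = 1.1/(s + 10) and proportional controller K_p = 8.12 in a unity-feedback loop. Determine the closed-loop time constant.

τ = 0.0528 s

Closed-loop transfer function: T(s) = K_p·G(s)/(1 + K_p·G(s)) = 8.932/(s + 10 + 8.932) = 8.932/(s + 18.93).
Time constant τ = 1/18.93 = 0.0528 s.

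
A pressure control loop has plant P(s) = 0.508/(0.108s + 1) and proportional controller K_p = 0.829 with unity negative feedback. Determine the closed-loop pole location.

s = -13.16

Closed loop: T(s) = K_p·P/(1+K_p·P) = 0.4211/(0.108s + 1 + 0.4211), with pole at s = −(1 + 0.4211)/0.108 = −13.16.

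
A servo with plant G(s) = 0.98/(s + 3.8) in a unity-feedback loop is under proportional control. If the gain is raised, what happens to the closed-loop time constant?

The closed-loop bandwidth 3.8+K_p·0.98 grows with K_p, so τ shrinks.

decrease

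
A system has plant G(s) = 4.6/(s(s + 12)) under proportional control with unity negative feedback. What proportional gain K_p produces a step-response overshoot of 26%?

K_p = 50.4

From %OS = 100·exp(−πζ/√(1−ζ²)) = 26%, ζ = −ln(0.26)/√(π²+ln²(0.26)) = 0.3941.
Characteristic equation s² + 12s + 4.6K_p = 0 gives ζ = 12/(2√(4.6K_p)).
Setting ζ = 0.3941: √(4.6K_p) = 12/(2·0.3941) = 15.23, so K_p = 231.8/4.6 = 50.4.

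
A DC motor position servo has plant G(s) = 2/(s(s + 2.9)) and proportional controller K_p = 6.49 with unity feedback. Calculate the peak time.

The closed-loop denominator s² + 2.9s + 12.98 gives ω_n = √12.98 = 3.603 and ζ = 2.9/(2ω_n) = 0.4025.
Damped frequency ω_d = ω_n√(1−ζ²) = 3.298 rad/s, so peak time T_p = π/ω_d = 0.953 s.

T_p = 0.953 s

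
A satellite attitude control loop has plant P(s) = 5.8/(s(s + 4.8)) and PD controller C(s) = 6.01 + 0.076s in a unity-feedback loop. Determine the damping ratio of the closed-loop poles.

ζ = 0.444

Forward path: (6.01 + 0.076s)·5.8/(s(s+4.8)). The closed-loop characteristic equation is s² + (4.8 + 5.8·0.076)s + 5.8·6.01 = 0.
That is s² + 5.241s + 34.86 = 0, so ω_n = 5.904 rad/s and ζ = 5.241/(2·5.904) = 0.4438.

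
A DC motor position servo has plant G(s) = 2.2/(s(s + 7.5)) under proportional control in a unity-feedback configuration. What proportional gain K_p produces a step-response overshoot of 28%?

From %OS = 100·exp(−πζ/√(1−ζ²)) = 28%, ζ = −ln(0.28)/√(π²+ln²(0.28)) = 0.3755.
Characteristic equation s² + 7.5s + 2.2K_p = 0 gives ζ = 7.5/(2√(2.2K_p)).
Setting ζ = 0.3755: √(2.2K_p) = 7.5/(2·0.3755) = 9.986, so K_p = 99.71/2.2 = 45.3.

K_p = 45.3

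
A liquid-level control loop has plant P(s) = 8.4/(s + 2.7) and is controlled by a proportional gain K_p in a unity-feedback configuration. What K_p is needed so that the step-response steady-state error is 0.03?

K_p = 10.4

The loop is type 0, so e_ss(step) = 1/(1 + K_pos) with K_pos = K_p·P(0).
P(0) = 3.111. Require 1/(1 + K_p·3.111) = 0.03, so 1 + 3.111·K_p = 33.33.
K_p = (33.33 − 1)/3.111 = 10.4.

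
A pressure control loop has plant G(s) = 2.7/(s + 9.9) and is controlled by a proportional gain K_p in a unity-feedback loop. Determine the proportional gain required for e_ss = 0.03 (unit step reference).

K_p = 119

For a type-0 loop with proportional control, e_ss = 1/(1 + K_p·G(0)).
G(0) = 0.2727. Require 1/(1 + K_p·0.2727) = 0.03, so 1 + 0.2727·K_p = 33.33.
K_p = (33.33 − 1)/0.2727 = 119.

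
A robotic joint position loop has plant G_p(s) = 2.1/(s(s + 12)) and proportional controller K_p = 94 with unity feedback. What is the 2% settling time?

T_s ≈ 0.667 s

The closed-loop denominator s² + 12s + 197.4 gives ω_n = √197.4 = 14.05 and ζ = 12/(2ω_n) = 0.427.
2% settling time T_s ≈ 4/(ζω_n) = 4/6 = 0.667 s.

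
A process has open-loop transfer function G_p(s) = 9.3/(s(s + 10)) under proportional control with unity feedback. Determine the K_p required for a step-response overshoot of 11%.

From %OS = 100·exp(−πζ/√(1−ζ²)) = 11%, ζ = −ln(0.11)/√(π²+ln²(0.11)) = 0.5749.
Characteristic equation s² + 10s + 9.3K_p = 0 gives ζ = 10/(2√(9.3K_p)).
Setting ζ = 0.5749: √(9.3K_p) = 10/(2·0.5749) = 8.697, so K_p = 75.64/9.3 = 8.13.

K_p = 8.13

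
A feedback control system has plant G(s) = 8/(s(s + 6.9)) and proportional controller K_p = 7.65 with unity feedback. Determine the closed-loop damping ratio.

With unity feedback the closed-loop characteristic equation is s² + 6.9s + 7.65·8 = s² + 6.9s + 61.2 = 0.
Matching s² + 2ζω_n s + ω_n²: ω_n = √61.2 = 7.823 rad/s and 2ζω_n = 6.9, so ζ = 6.9/(2·7.823) = 0.441.

ζ = 0.441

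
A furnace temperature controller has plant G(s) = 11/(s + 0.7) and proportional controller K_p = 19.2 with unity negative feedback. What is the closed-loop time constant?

τ = 0.00472 s

Closed-loop transfer function: T(s) = K_p·G(s)/(1 + K_p·G(s)) = 211.2/(s + 0.7 + 211.2) = 211.2/(s + 211.9).
Time constant τ = 1/211.9 = 0.00472 s.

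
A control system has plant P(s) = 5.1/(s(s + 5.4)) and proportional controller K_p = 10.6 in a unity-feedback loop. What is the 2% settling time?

The closed-loop denominator s² + 5.4s + 54.06 gives ω_n = √54.06 = 7.353 and ζ = 5.4/(2ω_n) = 0.3672.
2% settling time T_s ≈ 4/(ζω_n) = 4/2.7 = 1.48 s.

T_s ≈ 1.48 s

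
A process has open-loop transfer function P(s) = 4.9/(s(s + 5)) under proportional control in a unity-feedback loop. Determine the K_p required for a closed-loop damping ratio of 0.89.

Closed-loop characteristic equation: s² + 5s + K_p·4.9 = 0.
So ω_n = √(4.9K_p) and 2ζω_n = 5, giving ζ = 5/(2√(4.9K_p)).
Setting ζ = 0.89: √(4.9K_p) = 5/(2·0.89) = 2.809, so K_p = 7.89/4.9 = 1.61.

K_p = 1.61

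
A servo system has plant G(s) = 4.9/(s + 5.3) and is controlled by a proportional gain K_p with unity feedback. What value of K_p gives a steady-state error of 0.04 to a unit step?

K_p = 26

For a type-0 loop with proportional control, e_ss = 1/(1 + K_p·G(0)).
G(0) = 0.9245. Require 1/(1 + K_p·0.9245) = 0.04, so 1 + 0.9245·K_p = 25.
K_p = (25 − 1)/0.9245 = 26.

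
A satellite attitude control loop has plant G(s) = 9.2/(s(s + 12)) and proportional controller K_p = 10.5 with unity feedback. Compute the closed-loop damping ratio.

The closed-loop denominator is s(s+12) + 10.5·9.2 = s² + 12s + 96.6.
So ω_n² = 96.6 ⇒ ω_n = 9.829 rad/s, and ζ = 12/(2ω_n) = 0.61.

ζ = 0.61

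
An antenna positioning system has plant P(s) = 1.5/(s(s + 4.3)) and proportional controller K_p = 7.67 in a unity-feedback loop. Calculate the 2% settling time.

From 1 + K_pP(s) = 0: s² + 4.3s + 11.5 = 0 ⇒ ω_n = 3.392, ζ = 0.6339.
2% settling time T_s ≈ 4/(ζω_n) = 4/2.15 = 1.86 s.

T_s ≈ 1.86 s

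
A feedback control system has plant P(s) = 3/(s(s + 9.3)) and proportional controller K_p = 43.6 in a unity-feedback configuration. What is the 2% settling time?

T_s ≈ 0.86 s

Closed-loop characteristic equation: s² + 9.3s + 130.8 = 0, so ω_n = 11.44 rad/s and ζ = 9.3/(2·11.44) = 0.4066.
2% settling time T_s ≈ 4/(ζω_n) = 4/4.65 = 0.86 s.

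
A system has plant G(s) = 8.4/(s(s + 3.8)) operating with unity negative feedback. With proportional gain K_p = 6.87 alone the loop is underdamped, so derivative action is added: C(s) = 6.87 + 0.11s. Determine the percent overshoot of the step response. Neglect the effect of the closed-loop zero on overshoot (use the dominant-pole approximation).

Forward path: (6.87 + 0.11s)·8.4/(s(s+3.8)). The closed-loop characteristic equation is s² + (3.8 + 8.4·0.11)s + 8.4·6.87 = 0.
That is s² + 4.724s + 57.71 = 0, so ω_n = 7.597 rad/s and ζ = 4.724/(2·7.597) = 0.3109.
%OS = 100·exp(−πζ/√(1−ζ²)) = 35.8%.

35.8%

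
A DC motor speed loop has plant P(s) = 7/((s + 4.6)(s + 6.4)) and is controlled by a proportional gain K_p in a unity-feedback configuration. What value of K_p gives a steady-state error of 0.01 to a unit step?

K_p = 416

Steady-state error for a unit step on this type-0 loop is 1/(1 + K_p·P(0)).
P(0) = 0.2378. Require 1/(1 + K_p·0.2378) = 0.01, so 1 + 0.2378·K_p = 100.
K_p = (100 − 1)/0.2378 = 416.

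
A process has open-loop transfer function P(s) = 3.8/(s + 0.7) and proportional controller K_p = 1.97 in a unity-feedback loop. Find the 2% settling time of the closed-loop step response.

T_s ≈ 0.489 s

Closed-loop transfer function: T(s) = K_p·P(s)/(1 + K_p·P(s)) = 7.486/(s + 0.7 + 7.486) = 7.486/(s + 8.186).
Time constant τ = 1/8.186 = 0.1222 s, so the 2% settling time is about 4τ = 0.489 s.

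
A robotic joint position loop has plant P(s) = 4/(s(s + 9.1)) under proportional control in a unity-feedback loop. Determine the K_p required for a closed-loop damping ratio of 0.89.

K_p = 6.53

Closed-loop characteristic equation: s² + 9.1s + K_p·4 = 0.
So ω_n = √(4K_p) and 2ζω_n = 9.1, giving ζ = 9.1/(2√(4K_p)).
Setting ζ = 0.89: √(4K_p) = 9.1/(2·0.89) = 5.112, so K_p = 26.14/4 = 6.53.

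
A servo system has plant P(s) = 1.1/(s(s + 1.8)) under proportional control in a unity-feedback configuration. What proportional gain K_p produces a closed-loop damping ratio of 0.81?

K_p = 1.12

Closed-loop characteristic equation: s² + 1.8s + K_p·1.1 = 0.
So ω_n = √(1.1K_p) and 2ζω_n = 1.8, giving ζ = 1.8/(2√(1.1K_p)).
Setting ζ = 0.81: √(1.1K_p) = 1.8/(2·0.81) = 1.111, so K_p = 1.235/1.1 = 1.12.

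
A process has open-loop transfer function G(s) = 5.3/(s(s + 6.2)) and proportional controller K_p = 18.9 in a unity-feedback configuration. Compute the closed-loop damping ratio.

ζ = 0.31

With unity feedback the closed-loop characteristic equation is s² + 6.2s + 18.9·5.3 = s² + 6.2s + 100.2 = 0.
So ω_n² = 100.2 ⇒ ω_n = 10.01 rad/s, and ζ = 6.2/(2ω_n) = 0.31.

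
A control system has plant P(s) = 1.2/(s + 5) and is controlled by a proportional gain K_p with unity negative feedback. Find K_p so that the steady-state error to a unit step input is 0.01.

K_p = 412

The loop is type 0, so e_ss(step) = 1/(1 + K_pos) with K_pos = K_p·P(0).
P(0) = 0.24. Require 1/(1 + K_p·0.24) = 0.01, so 1 + 0.24·K_p = 100.
K_p = (100 − 1)/0.24 = 412.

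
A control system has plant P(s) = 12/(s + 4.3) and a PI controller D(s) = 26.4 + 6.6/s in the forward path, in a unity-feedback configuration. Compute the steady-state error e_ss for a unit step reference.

0

The open loop D(s)P(s) has a pole at the origin (type 1), so the static position error constant is infinite and e_ss = 1/(1+∞) = 0.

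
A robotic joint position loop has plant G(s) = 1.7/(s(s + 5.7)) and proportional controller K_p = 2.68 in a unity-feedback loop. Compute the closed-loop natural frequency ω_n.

ω_n = 2.13 rad/s

With unity feedback the closed-loop characteristic equation is s² + 5.7s + 2.68·1.7 = s² + 5.7s + 4.556 = 0.
Matching s² + 2ζω_n s + ω_n²: ω_n = √4.556 = 2.134 rad/s and 2ζω_n = 5.7, so ζ = 5.7/(2·2.134) = 1.34.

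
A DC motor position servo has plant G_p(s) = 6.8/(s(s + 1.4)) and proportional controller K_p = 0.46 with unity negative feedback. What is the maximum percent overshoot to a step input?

25.8%

From 1 + K_pG_p(s) = 0: s² + 1.4s + 3.128 = 0 ⇒ ω_n = 1.769, ζ = 0.3958.
%OS = 100·exp(−πζ/√(1−ζ²)) = 100·exp(−π·0.3958/√0.8434) = 25.8%.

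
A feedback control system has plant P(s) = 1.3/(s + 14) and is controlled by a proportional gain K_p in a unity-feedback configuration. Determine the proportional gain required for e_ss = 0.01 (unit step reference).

The loop is type 0, so e_ss(step) = 1/(1 + K_pos) with K_pos = K_p·P(0).
P(0) = 0.09286. Require 1/(1 + K_p·0.09286) = 0.01, so 1 + 0.09286·K_p = 100.
K_p = (100 − 1)/0.09286 = 1070.

K_p = 1070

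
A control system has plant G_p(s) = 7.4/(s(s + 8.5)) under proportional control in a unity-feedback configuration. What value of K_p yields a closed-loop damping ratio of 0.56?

K_p = 7.78

Closed-loop characteristic equation: s² + 8.5s + K_p·7.4 = 0.
So ω_n = √(7.4K_p) and 2ζω_n = 8.5, giving ζ = 8.5/(2√(7.4K_p)).
Setting ζ = 0.56: √(7.4K_p) = 8.5/(2·0.56) = 7.589, so K_p = 57.6/7.4 = 7.78.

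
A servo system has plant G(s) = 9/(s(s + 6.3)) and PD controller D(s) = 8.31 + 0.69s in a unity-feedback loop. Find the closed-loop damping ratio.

ζ = 0.723

Forward path: (8.31 + 0.69s)·9/(s(s+6.3)). The closed-loop characteristic equation is s² + (6.3 + 9·0.69)s + 9·8.31 = 0.
That is s² + 12.51s + 74.79 = 0, so ω_n = 8.648 rad/s and ζ = 12.51/(2·8.648) = 0.7233.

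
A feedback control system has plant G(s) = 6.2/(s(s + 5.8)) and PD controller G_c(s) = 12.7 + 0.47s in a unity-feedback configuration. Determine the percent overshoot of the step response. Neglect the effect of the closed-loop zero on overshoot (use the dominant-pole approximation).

Forward path: (12.7 + 0.47s)·6.2/(s(s+5.8)). The closed-loop characteristic equation is s² + (5.8 + 6.2·0.47)s + 6.2·12.7 = 0.
That is s² + 8.714s + 78.74 = 0, so ω_n = 8.874 rad/s and ζ = 8.714/(2·8.874) = 0.491.
%OS = 100·exp(−πζ/√(1−ζ²)) = 17%.

17%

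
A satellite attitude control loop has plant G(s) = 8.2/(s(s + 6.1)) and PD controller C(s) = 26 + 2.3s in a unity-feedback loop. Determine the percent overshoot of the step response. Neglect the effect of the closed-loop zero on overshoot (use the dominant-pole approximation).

0.567%

Forward path: (26 + 2.3s)·8.2/(s(s+6.1)). The closed-loop characteristic equation is s² + (6.1 + 8.2·2.3)s + 8.2·26 = 0.
That is s² + 24.96s + 213.2 = 0, so ω_n = 14.6 rad/s and ζ = 24.96/(2·14.6) = 0.8547.
%OS = 100·exp(−πζ/√(1−ζ²)) = 0.567%.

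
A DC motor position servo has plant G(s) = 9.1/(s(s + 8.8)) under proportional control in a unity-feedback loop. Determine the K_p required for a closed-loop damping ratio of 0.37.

K_p = 15.5

Closed-loop characteristic equation: s² + 8.8s + K_p·9.1 = 0.
So ω_n = √(9.1K_p) and 2ζω_n = 8.8, giving ζ = 8.8/(2√(9.1K_p)).
Setting ζ = 0.37: √(9.1K_p) = 8.8/(2·0.37) = 11.89, so K_p = 141.4/9.1 = 15.5.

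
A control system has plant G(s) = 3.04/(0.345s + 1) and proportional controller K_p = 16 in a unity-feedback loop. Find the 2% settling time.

Closed loop: T(s) = K_p·G/(1+K_p·G) = 48.64/(0.345s + 1 + 48.64), with pole at s = −(1 + 48.64)/0.345 = −143.9.
τ = 1/143.9 = 0.00695 s, so 2% settling time ≈ 4τ = 0.0278 s.

T_s ≈ 0.0278 s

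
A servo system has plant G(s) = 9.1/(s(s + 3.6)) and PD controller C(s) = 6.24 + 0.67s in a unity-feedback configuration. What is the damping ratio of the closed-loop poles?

ζ = 0.643

Forward path: (6.24 + 0.67s)·9.1/(s(s+3.6)). The closed-loop characteristic equation is s² + (3.6 + 9.1·0.67)s + 9.1·6.24 = 0.
That is s² + 9.697s + 56.78 = 0, so ω_n = 7.536 rad/s and ζ = 9.697/(2·7.536) = 0.6434.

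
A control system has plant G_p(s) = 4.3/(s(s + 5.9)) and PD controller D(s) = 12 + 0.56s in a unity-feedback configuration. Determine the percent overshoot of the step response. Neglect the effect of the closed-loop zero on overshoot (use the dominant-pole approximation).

10.8%

Forward path: (12 + 0.56s)·4.3/(s(s+5.9)). The closed-loop characteristic equation is s² + (5.9 + 4.3·0.56)s + 4.3·12 = 0.
That is s² + 8.308s + 51.6 = 0, so ω_n = 7.183 rad/s and ζ = 8.308/(2·7.183) = 0.5783.
%OS = 100·exp(−πζ/√(1−ζ²)) = 10.8%.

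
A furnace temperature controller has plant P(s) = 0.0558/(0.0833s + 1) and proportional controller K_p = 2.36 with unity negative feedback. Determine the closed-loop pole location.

s = -13.59

Closed loop: T(s) = K_p·P/(1+K_p·P) = 0.1317/(0.0833s + 1 + 0.1317), with pole at s = −(1 + 0.1317)/0.0833 = −13.59.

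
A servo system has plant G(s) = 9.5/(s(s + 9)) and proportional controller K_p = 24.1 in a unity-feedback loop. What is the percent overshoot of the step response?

37.6%

The closed-loop denominator s² + 9s + 229 gives ω_n = √229 = 15.13 and ζ = 9/(2ω_n) = 0.2974.
%OS = 100·exp(−πζ/√(1−ζ²)) = 100·exp(−π·0.2974/√0.9116) = 37.6%.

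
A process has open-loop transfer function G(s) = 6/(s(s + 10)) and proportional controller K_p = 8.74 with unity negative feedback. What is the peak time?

Closed-loop characteristic equation: s² + 10s + 52.44 = 0, so ω_n = 7.242 rad/s and ζ = 10/(2·7.242) = 0.6905.
Damped frequency ω_d = ω_n√(1−ζ²) = 5.238 rad/s, so peak time T_p = π/ω_d = 0.6 s.

T_p = 0.6 s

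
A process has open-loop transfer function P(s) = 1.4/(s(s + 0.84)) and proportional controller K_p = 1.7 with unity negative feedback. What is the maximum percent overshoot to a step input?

The closed-loop denominator s² + 0.84s + 2.38 gives ω_n = √2.38 = 1.543 and ζ = 0.84/(2ω_n) = 0.2722.
%OS = 100·exp(−πζ/√(1−ζ²)) = 100·exp(−π·0.2722/√0.9259) = 41.1%.

41.1%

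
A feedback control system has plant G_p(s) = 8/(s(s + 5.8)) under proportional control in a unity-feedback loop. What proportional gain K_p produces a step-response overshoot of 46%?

From %OS = 100·exp(−πζ/√(1−ζ²)) = 46%, ζ = −ln(0.46)/√(π²+ln²(0.46)) = 0.24.
Characteristic equation s² + 5.8s + 8K_p = 0 gives ζ = 5.8/(2√(8K_p)).
Setting ζ = 0.24: √(8K_p) = 5.8/(2·0.24) = 12.09, so K_p = 146.1/8 = 18.3.

K_p = 18.3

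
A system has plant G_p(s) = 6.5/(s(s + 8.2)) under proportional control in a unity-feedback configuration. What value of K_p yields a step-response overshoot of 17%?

K_p = 10.7

From %OS = 100·exp(−πζ/√(1−ζ²)) = 17%, ζ = −ln(0.17)/√(π²+ln²(0.17)) = 0.4913.
Characteristic equation s² + 8.2s + 6.5K_p = 0 gives ζ = 8.2/(2√(6.5K_p)).
Setting ζ = 0.4913: √(6.5K_p) = 8.2/(2·0.4913) = 8.346, so K_p = 69.65/6.5 = 10.7.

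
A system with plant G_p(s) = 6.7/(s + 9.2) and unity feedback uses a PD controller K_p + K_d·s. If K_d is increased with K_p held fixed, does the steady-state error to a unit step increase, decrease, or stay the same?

At s = 0 the derivative term contributes nothing: C(0) = K_p regardless of K_d, so K_pos = K_p·G_p(0) and e_ss are unchanged.

unchanged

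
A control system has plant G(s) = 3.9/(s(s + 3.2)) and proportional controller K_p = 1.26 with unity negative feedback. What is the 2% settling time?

Closed-loop characteristic equation: s² + 3.2s + 4.914 = 0, so ω_n = 2.217 rad/s and ζ = 3.2/(2·2.217) = 0.7218.
2% settling time T_s ≈ 4/(ζω_n) = 4/1.6 = 2.5 s.

T_s ≈ 2.5 s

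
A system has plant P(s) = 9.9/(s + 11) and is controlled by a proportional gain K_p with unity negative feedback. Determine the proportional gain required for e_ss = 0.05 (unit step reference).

The loop is type 0, so e_ss(step) = 1/(1 + K_pos) with K_pos = K_p·P(0).
P(0) = 0.9. Require 1/(1 + K_p·0.9) = 0.05, so 1 + 0.9·K_p = 20.
K_p = (20 − 1)/0.9 = 21.1.

K_p = 21.1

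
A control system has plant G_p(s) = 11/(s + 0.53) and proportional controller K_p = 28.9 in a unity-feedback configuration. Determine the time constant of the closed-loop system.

τ = 0.00314 s

Closed-loop transfer function: T(s) = K_p·G_p(s)/(1 + K_p·G_p(s)) = 317.9/(s + 0.53 + 317.9) = 317.9/(s + 318.4).
Time constant τ = 1/318.4 = 0.00314 s.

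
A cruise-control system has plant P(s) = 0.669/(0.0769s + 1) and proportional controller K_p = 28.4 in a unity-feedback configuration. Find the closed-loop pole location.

s = -260.1

Closed loop: T(s) = K_p·P/(1+K_p·P) = 19/(0.0769s + 1 + 19), with pole at s = −(1 + 19)/0.0769 = −260.1.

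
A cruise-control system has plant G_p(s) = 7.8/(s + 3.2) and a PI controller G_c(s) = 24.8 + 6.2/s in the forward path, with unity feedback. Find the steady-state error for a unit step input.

0

The open loop G_c(s)G_p(s) has a pole at the origin (type 1), so the static position error constant is infinite and e_ss = 1/(1+∞) = 0.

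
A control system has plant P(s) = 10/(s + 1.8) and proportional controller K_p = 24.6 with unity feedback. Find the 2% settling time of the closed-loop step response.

Closed-loop transfer function: T(s) = K_p·P(s)/(1 + K_p·P(s)) = 246/(s + 1.8 + 246) = 246/(s + 247.8).
Time constant τ = 1/247.8 = 0.004036 s, so the 2% settling time is about 4τ = 0.0161 s.

T_s ≈ 0.0161 s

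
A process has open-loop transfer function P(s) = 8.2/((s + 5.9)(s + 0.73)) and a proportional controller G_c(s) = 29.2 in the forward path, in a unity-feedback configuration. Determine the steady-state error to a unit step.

The loop is type 0. Static position error constant K_pos = G_c(0)·P(0) = 29.2·1.904 = 55.59.
Steady-state error to a unit step: e_ss = 1/(1+K_pos) = 1/56.59 = 0.0177.

0.0177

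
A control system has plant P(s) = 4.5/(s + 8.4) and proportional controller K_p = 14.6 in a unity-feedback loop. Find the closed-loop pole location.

s = -74.1

Closed-loop transfer function: T(s) = K_p·P(s)/(1 + K_p·P(s)) = 65.7/(s + 8.4 + 65.7) = 65.7/(s + 74.1).
The closed-loop pole is at s = −74.1.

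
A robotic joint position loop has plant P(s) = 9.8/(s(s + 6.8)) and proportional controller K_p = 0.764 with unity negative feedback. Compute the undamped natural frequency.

ω_n = 2.74 rad/s

The closed-loop denominator is s(s+6.8) + 0.764·9.8 = s² + 6.8s + 7.487.
So ω_n² = 7.487 ⇒ ω_n = 2.736 rad/s, and ζ = 6.8/(2ω_n) = 1.24.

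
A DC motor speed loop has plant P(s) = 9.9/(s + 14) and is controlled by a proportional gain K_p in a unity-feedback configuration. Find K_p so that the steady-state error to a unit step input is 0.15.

The loop is type 0, so e_ss(step) = 1/(1 + K_pos) with K_pos = K_p·P(0).
P(0) = 0.7071. Require 1/(1 + K_p·0.7071) = 0.15, so 1 + 0.7071·K_p = 6.667.
K_p = (6.667 − 1)/0.7071 = 8.01.

K_p = 8.01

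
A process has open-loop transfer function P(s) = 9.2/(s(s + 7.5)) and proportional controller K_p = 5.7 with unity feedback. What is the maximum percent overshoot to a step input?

Closed-loop characteristic equation: s² + 7.5s + 52.44 = 0, so ω_n = 7.242 rad/s and ζ = 7.5/(2·7.242) = 0.5178.
%OS = 100·exp(−πζ/√(1−ζ²)) = 100·exp(−π·0.5178/√0.7318) = 14.9%.

14.9%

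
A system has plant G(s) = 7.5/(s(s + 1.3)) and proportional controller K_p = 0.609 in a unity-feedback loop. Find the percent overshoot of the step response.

36.7%

Closed-loop characteristic equation: s² + 1.3s + 4.567 = 0, so ω_n = 2.137 rad/s and ζ = 1.3/(2·2.137) = 0.3041.
%OS = 100·exp(−πζ/√(1−ζ²)) = 100·exp(−π·0.3041/√0.9075) = 36.7%.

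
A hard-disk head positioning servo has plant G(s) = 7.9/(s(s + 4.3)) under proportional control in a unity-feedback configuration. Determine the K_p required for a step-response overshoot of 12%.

From %OS = 100·exp(−πζ/√(1−ζ²)) = 12%, ζ = −ln(0.12)/√(π²+ln²(0.12)) = 0.5594.
Characteristic equation s² + 4.3s + 7.9K_p = 0 gives ζ = 4.3/(2√(7.9K_p)).
Setting ζ = 0.5594: √(7.9K_p) = 4.3/(2·0.5594) = 3.843, so K_p = 14.77/7.9 = 1.87.

K_p = 1.87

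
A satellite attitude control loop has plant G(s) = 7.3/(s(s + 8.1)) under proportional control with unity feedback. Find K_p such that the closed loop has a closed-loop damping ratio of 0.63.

Closed-loop characteristic equation: s² + 8.1s + K_p·7.3 = 0.
So ω_n = √(7.3K_p) and 2ζω_n = 8.1, giving ζ = 8.1/(2√(7.3K_p)).
Setting ζ = 0.63: √(7.3K_p) = 8.1/(2·0.63) = 6.429, so K_p = 41.33/7.3 = 5.66.

K_p = 5.66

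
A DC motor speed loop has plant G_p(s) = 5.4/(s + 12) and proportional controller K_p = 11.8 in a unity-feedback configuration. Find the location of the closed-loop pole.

Closed-loop transfer function: T(s) = K_p·G_p(s)/(1 + K_p·G_p(s)) = 63.72/(s + 12 + 63.72) = 63.72/(s + 75.72).
The closed-loop pole is at s = −75.72.

s = -75.72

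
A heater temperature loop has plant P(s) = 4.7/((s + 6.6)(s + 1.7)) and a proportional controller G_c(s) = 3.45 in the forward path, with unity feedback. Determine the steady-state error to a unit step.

0.409

The loop is type 0. Static position error constant K_pos = G_c(0)·P(0) = 3.45·0.4189 = 1.445.
Steady-state error to a unit step: e_ss = 1/(1+K_pos) = 1/2.445 = 0.409.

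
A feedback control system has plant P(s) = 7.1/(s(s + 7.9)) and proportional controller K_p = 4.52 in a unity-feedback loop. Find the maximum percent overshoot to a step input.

The closed-loop denominator s² + 7.9s + 32.09 gives ω_n = √32.09 = 5.665 and ζ = 7.9/(2ω_n) = 0.6973.
%OS = 100·exp(−πζ/√(1−ζ²)) = 100·exp(−π·0.6973/√0.5138) = 4.71%.

4.71%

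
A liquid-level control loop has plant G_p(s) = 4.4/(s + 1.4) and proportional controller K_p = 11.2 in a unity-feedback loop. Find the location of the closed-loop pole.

Closed-loop transfer function: T(s) = K_p·G_p(s)/(1 + K_p·G_p(s)) = 49.28/(s + 1.4 + 49.28) = 49.28/(s + 50.68).
The closed-loop pole is at s = −50.68.

s = -50.68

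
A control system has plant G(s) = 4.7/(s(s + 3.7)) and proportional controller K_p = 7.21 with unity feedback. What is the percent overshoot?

Closed-loop characteristic equation: s² + 3.7s + 33.89 = 0, so ω_n = 5.821 rad/s and ζ = 3.7/(2·5.821) = 0.3178.
%OS = 100·exp(−πζ/√(1−ζ²)) = 100·exp(−π·0.3178/√0.899) = 34.9%.

34.9%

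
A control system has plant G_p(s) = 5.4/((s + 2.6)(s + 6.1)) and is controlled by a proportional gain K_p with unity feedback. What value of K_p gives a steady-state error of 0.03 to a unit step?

For a type-0 loop with proportional control, e_ss = 1/(1 + K_p·G_p(0)).
G_p(0) = 0.3405. Require 1/(1 + K_p·0.3405) = 0.03, so 1 + 0.3405·K_p = 33.33.
K_p = (33.33 − 1)/0.3405 = 95.

K_p = 95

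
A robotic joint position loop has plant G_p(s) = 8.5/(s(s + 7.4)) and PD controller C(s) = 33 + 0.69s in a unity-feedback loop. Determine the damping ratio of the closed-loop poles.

Forward path: (33 + 0.69s)·8.5/(s(s+7.4)). The closed-loop characteristic equation is s² + (7.4 + 8.5·0.69)s + 8.5·33 = 0.
That is s² + 13.27s + 280.5 = 0, so ω_n = 16.75 rad/s and ζ = 13.27/(2·16.75) = 0.396.

ζ = 0.396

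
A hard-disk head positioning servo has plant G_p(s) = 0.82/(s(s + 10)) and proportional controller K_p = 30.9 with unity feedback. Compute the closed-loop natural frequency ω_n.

ω_n = 5.03 rad/s

With unity feedback the closed-loop characteristic equation is s² + 10s + 30.9·0.82 = s² + 10s + 25.34 = 0.
So ω_n² = 25.34 ⇒ ω_n = 5.034 rad/s, and ζ = 10/(2ω_n) = 0.993.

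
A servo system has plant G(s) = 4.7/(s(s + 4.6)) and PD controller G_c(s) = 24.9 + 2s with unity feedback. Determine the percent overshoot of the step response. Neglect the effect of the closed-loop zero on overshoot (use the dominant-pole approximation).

Forward path: (24.9 + 2s)·4.7/(s(s+4.6)). The closed-loop characteristic equation is s² + (4.6 + 4.7·2)s + 4.7·24.9 = 0.
That is s² + 14s + 117 = 0, so ω_n = 10.82 rad/s and ζ = 14/(2·10.82) = 0.6471.
%OS = 100·exp(−πζ/√(1−ζ²)) = 6.95%.

6.95%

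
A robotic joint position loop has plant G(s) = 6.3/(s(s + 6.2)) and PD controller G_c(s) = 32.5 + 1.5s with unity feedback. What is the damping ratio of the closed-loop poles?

Forward path: (32.5 + 1.5s)·6.3/(s(s+6.2)). The closed-loop characteristic equation is s² + (6.2 + 6.3·1.5)s + 6.3·32.5 = 0.
That is s² + 15.65s + 204.8 = 0, so ω_n = 14.31 rad/s and ζ = 15.65/(2·14.31) = 0.5469.

ζ = 0.547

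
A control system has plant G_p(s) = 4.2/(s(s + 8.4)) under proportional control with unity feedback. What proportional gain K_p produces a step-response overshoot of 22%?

K_p = 22.3

From %OS = 100·exp(−πζ/√(1−ζ²)) = 22%, ζ = −ln(0.22)/√(π²+ln²(0.22)) = 0.4342.
Characteristic equation s² + 8.4s + 4.2K_p = 0 gives ζ = 8.4/(2√(4.2K_p)).
Setting ζ = 0.4342: √(4.2K_p) = 8.4/(2·0.4342) = 9.674, so K_p = 93.58/4.2 = 22.3.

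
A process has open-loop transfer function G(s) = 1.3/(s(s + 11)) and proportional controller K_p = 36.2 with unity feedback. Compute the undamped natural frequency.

ω_n = 6.86 rad/s

With unity feedback the closed-loop characteristic equation is s² + 11s + 36.2·1.3 = s² + 11s + 47.06 = 0.
So ω_n² = 47.06 ⇒ ω_n = 6.86 rad/s, and ζ = 11/(2ω_n) = 0.802.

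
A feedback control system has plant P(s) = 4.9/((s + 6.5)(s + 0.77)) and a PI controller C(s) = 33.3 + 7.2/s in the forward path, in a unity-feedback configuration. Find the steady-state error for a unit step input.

The open loop C(s)P(s) has a pole at the origin (type 1), so the static position error constant is infinite and e_ss = 1/(1+∞) = 0.

0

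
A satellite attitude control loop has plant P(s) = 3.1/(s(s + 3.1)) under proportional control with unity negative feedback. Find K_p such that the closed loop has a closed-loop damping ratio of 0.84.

K_p = 1.1

Closed-loop characteristic equation: s² + 3.1s + K_p·3.1 = 0.
So ω_n = √(3.1K_p) and 2ζω_n = 3.1, giving ζ = 3.1/(2√(3.1K_p)).
Setting ζ = 0.84: √(3.1K_p) = 3.1/(2·0.84) = 1.845, so K_p = 3.405/3.1 = 1.1.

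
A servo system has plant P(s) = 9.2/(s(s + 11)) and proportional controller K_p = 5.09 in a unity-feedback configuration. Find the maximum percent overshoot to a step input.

From 1 + K_pP(s) = 0: s² + 11s + 46.83 = 0 ⇒ ω_n = 6.843, ζ = 0.8037.
%OS = 100·exp(−πζ/√(1−ζ²)) = 100·exp(−π·0.8037/√0.354) = 1.44%.

1.44%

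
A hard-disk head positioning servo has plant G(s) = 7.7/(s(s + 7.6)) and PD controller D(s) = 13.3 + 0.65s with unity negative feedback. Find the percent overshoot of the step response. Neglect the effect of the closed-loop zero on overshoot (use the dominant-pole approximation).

Forward path: (13.3 + 0.65s)·7.7/(s(s+7.6)). The closed-loop characteristic equation is s² + (7.6 + 7.7·0.65)s + 7.7·13.3 = 0.
That is s² + 12.61s + 102.4 = 0, so ω_n = 10.12 rad/s and ζ = 12.61/(2·10.12) = 0.6228.
%OS = 100·exp(−πζ/√(1−ζ²)) = 8.2%.

8.2%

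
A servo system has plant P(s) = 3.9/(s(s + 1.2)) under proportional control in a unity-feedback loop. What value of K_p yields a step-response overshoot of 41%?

K_p = 1.24

From %OS = 100·exp(−πζ/√(1−ζ²)) = 41%, ζ = −ln(0.41)/√(π²+ln²(0.41)) = 0.273.
Characteristic equation s² + 1.2s + 3.9K_p = 0 gives ζ = 1.2/(2√(3.9K_p)).
Setting ζ = 0.273: √(3.9K_p) = 1.2/(2·0.273) = 2.198, so K_p = 4.83/3.9 = 1.24.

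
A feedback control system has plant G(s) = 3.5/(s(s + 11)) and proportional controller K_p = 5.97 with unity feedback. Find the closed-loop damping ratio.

ζ = 1.2

The closed-loop denominator is s(s+11) + 5.97·3.5 = s² + 11s + 20.89.
So ω_n² = 20.89 ⇒ ω_n = 4.571 rad/s, and ζ = 11/(2ω_n) = 1.2.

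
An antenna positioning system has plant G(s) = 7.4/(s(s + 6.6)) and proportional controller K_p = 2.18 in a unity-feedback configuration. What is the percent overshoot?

Closed-loop characteristic equation: s² + 6.6s + 16.13 = 0, so ω_n = 4.016 rad/s and ζ = 6.6/(2·4.016) = 0.8216.
%OS = 100·exp(−πζ/√(1−ζ²)) = 100·exp(−π·0.8216/√0.3249) = 1.08%.

1.08%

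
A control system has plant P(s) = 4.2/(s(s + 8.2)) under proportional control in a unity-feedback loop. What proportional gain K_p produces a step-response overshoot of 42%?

K_p = 56.5

From %OS = 100·exp(−πζ/√(1−ζ²)) = 42%, ζ = −ln(0.42)/√(π²+ln²(0.42)) = 0.2662.
Characteristic equation s² + 8.2s + 4.2K_p = 0 gives ζ = 8.2/(2√(4.2K_p)).
Setting ζ = 0.2662: √(4.2K_p) = 8.2/(2·0.2662) = 15.4, so K_p = 237.3/4.2 = 56.5.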